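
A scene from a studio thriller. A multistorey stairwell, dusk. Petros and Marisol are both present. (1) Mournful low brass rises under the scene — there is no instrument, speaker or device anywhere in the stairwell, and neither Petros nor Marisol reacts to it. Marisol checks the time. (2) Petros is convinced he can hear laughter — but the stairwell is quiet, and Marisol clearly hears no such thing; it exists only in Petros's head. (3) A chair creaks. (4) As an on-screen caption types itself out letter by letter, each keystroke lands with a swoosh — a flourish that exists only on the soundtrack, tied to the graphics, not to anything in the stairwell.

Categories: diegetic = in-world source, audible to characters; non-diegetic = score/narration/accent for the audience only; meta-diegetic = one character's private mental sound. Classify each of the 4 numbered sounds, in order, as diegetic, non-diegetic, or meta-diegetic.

non-diegetic, meta-diegetic, diegetic, non-diegetic

(1) is non-diegetic: it has no source in the story world and no character can hear it — it's underscore.
(2) is meta-diegetic: the sound is imagined by Petros; nothing in the story world is producing it and Marisol can't hear it.
(3) is diegetic: an in-world source (a chair); characters could hear it.
Sound (4): it accompanies on-screen graphics, not anything inside the story world, so non-diegetic.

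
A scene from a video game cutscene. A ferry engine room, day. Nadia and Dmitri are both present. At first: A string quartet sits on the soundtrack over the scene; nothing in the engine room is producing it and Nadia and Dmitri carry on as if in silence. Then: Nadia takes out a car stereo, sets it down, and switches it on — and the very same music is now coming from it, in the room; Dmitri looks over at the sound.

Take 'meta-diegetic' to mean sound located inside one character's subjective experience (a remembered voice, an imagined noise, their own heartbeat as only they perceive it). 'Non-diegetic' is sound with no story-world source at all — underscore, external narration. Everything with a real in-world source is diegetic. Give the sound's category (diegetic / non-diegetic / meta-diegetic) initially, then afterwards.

non-diegetic, diegetic

Initially: no in-world source exists and no character can hear it — underscore → non-diegetic.
Afterwards: a car stereo is now a real source in the story world and the characters hear it → diegetic.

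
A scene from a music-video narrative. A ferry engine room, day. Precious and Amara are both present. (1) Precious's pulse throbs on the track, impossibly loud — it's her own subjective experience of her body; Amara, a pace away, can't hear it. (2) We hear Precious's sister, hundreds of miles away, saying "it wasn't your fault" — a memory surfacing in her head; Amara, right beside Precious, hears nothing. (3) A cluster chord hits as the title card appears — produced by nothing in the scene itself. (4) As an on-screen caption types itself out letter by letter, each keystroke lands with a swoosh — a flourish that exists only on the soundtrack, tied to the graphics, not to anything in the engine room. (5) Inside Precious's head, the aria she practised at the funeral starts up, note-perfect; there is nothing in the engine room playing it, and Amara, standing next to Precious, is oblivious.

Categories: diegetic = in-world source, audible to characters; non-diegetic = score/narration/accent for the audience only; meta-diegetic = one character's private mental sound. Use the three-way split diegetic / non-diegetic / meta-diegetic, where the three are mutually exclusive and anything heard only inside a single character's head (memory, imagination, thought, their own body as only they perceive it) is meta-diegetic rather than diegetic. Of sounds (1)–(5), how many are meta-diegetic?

(1) is meta-diegetic: a subjective body sound — Precious's private perception, inaudible to Amara.
(2) a remembered line, private to Precious — not present in the room, not audible to Amara → meta-diegetic.
Sound (3): an editorial stinger — it belongs to the cut, not the story world, so non-diegetic.
(4) is non-diegetic: it accompanies on-screen graphics, not anything inside the story world.
(5) is meta-diegetic: the music is a memory playing inside Precious's mind alone; no real-world source, Amara can't hear it.
Meta-diegetic: (1), (2), (5) — that's 3.

3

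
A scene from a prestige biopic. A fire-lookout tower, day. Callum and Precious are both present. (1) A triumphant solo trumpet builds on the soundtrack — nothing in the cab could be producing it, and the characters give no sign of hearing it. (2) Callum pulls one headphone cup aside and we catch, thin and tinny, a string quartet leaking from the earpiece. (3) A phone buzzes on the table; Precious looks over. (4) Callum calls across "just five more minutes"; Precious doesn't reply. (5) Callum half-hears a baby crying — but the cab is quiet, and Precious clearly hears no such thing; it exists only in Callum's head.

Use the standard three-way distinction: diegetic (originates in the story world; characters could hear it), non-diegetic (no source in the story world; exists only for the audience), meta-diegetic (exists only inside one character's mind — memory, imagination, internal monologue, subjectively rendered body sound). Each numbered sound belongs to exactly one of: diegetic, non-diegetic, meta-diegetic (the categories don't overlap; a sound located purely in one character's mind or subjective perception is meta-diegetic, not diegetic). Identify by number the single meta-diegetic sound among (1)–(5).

(1) nothing in the cab produces it and the characters don't hear it — pure soundtrack → non-diegetic.
(2) is diegetic: the headphones are an on-screen source.
(3) is diegetic: the sound comes from a phone physically present in the location.
Sound (4): spoken by a character present in the story world, so diegetic.
(5) is meta-diegetic: the sound is imagined by Callum; nothing in the story world is producing it and Precious can't hear it.
Only (5) is meta-diegetic.

5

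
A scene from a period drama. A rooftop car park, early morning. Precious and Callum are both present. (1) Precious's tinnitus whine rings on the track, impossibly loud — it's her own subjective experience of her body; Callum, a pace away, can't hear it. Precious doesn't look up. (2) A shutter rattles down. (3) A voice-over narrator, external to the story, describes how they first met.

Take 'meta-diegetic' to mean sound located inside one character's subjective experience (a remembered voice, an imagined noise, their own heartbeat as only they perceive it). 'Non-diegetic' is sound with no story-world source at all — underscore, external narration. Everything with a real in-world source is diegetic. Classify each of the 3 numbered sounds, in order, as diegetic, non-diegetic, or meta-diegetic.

meta-diegetic, diegetic, non-diegetic

Sound (1): a subjective body sound — Precious's private perception, inaudible to Callum, so meta-diegetic.
(2) is diegetic: the sound comes from a shutter physically present in the location.
(3) is non-diegetic: commentary laid over the scene from outside the fiction.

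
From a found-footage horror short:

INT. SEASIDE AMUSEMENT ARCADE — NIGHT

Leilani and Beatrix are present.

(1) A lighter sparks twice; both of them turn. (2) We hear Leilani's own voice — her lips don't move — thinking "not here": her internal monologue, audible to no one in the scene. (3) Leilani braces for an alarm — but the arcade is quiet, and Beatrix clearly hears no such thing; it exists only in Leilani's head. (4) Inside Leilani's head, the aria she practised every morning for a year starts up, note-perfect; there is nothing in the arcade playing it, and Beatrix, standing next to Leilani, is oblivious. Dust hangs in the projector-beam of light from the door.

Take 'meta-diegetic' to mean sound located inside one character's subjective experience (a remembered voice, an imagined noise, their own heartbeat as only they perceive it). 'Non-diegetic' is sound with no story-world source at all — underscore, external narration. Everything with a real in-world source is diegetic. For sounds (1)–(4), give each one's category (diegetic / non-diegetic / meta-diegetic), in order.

diegetic, meta-diegetic, meta-diegetic, meta-diegetic

Sound (1): an in-world source (a lighter); characters could hear it, so diegetic.
Sound (2): internal monologue — inside Leilani's mind, not spoken into the scene, so meta-diegetic.
(3) is meta-diegetic: the sound is imagined by Leilani; nothing in the story world is producing it and Beatrix can't hear it.
(4) the music is a memory playing inside Leilani's mind alone; no real-world source, Beatrix can't hear it → meta-diegetic.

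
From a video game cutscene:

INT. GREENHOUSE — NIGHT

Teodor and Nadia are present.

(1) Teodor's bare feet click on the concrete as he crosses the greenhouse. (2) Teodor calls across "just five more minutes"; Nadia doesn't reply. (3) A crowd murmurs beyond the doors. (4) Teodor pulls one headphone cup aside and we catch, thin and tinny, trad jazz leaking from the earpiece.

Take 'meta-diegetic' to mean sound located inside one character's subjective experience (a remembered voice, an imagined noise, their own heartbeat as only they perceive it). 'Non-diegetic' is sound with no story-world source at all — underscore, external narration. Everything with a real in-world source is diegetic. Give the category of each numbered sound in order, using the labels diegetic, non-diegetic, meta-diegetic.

Sound (1): Teodor's footsteps are produced in the story world, so diegetic.
(2) is diegetic: Teodor is a character speaking aloud in the scene.
(3) it's the actual ambient sound of the location → diegetic.
(4) the headphones are an on-screen source → diegetic.

diegetic, diegetic, diegetic, diegetic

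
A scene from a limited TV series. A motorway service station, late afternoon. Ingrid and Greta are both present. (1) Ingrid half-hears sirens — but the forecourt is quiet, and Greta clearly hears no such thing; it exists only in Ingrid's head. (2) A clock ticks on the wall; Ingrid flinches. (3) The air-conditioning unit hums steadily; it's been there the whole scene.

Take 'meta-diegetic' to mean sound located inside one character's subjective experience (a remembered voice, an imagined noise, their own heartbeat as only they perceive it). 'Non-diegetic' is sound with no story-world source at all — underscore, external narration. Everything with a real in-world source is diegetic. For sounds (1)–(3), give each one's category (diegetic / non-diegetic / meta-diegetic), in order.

(1) the sound is imagined by Ingrid; nothing in the story world is producing it and Greta can't hear it → meta-diegetic.
Sound (2): an in-world source (a clock); characters could hear it, so diegetic.
(3) ambient/room sound belonging to the story's physical space → diegetic.

meta-diegetic, diegetic, diegetic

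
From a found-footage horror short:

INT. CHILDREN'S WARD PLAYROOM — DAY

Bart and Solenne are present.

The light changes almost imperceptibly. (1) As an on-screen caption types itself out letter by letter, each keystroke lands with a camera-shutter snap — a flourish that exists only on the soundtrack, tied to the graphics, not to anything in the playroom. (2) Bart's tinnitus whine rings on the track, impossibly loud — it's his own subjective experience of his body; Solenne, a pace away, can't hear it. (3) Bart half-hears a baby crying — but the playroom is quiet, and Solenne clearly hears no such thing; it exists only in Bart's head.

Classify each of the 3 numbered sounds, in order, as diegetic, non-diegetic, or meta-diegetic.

non-diegetic, meta-diegetic, meta-diegetic

(1) sound married to a title/caption — outside the diegesis by definition → non-diegetic.
(2) it's Bart's internal bodily sensation rendered as sound; only Bart 'hears' it → meta-diegetic.
(3) Bart alone 'hears' it — an imagined sound, not present in the space → meta-diegetic.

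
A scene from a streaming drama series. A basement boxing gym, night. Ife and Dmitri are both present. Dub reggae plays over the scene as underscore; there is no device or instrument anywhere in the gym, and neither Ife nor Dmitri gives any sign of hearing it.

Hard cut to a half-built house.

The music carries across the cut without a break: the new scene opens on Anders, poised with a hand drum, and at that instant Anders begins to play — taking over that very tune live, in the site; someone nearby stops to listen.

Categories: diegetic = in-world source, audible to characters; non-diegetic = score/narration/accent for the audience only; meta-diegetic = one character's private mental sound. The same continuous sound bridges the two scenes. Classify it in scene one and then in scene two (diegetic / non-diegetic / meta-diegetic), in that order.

Scene one: there's no in-world source anywhere and no character hears it — underscore for the audience only → non-diegetic.
Scene two: from the moment Anders starts playing, the tune is being performed on a hand drum inside the story world and another character hears it → diegetic.

non-diegetic, diegetic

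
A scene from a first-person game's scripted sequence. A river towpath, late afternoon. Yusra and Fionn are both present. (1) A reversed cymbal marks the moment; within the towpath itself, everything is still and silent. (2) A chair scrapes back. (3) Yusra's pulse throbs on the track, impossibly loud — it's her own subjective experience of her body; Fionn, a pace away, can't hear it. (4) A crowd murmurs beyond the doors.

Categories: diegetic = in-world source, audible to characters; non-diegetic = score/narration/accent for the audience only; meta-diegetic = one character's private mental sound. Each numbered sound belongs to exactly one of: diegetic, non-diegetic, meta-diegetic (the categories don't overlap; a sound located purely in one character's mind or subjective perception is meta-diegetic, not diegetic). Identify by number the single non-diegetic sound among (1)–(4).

(1) is non-diegetic: an editorial stinger — it belongs to the cut, not the story world.
Sound (2): a chair is a real object/event in the scene's world, so diegetic.
(3) a subjective body sound — Yusra's private perception, inaudible to Fionn → meta-diegetic.
(4) a crowd is part of the location's real environment → diegetic.
Only (1) is non-diegetic.

1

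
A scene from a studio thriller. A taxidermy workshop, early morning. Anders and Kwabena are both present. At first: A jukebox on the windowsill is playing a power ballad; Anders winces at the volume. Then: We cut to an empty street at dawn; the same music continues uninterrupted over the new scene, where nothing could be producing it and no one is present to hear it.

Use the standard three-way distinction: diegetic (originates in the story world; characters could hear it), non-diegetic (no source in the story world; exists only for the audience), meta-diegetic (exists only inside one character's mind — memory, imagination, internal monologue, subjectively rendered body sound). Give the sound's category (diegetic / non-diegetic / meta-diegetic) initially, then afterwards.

Initially: a jukebox is a real in-scene source and Anders reacts to it → diegetic.
Afterwards: there is no longer any in-world source and no one can hear it — it has become underscore → non-diegetic.

diegetic, non-diegetic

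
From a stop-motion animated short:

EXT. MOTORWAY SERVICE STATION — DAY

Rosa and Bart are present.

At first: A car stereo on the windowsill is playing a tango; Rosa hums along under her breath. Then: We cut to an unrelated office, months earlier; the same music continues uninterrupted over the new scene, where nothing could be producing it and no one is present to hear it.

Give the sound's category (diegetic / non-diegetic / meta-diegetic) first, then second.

diegetic, non-diegetic

First: a car stereo is a real in-scene source and Rosa reacts to it → diegetic.
Second: there is no longer any in-world source and no one can hear it — it has become underscore → non-diegetic.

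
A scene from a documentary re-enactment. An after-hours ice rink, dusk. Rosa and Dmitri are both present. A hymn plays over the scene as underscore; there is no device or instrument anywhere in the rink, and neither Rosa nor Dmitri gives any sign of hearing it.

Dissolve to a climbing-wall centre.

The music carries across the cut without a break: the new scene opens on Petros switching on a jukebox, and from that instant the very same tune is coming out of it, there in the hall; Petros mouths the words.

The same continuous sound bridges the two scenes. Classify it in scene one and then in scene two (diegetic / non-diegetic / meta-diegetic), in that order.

non-diegetic, diegetic

Scene one: there's no in-world source anywhere and no character hears it — underscore for the audience only → non-diegetic.
Scene two: once Petros turns on a jukebox, the music has a real source in the story world and Petros reacts to it → diegetic.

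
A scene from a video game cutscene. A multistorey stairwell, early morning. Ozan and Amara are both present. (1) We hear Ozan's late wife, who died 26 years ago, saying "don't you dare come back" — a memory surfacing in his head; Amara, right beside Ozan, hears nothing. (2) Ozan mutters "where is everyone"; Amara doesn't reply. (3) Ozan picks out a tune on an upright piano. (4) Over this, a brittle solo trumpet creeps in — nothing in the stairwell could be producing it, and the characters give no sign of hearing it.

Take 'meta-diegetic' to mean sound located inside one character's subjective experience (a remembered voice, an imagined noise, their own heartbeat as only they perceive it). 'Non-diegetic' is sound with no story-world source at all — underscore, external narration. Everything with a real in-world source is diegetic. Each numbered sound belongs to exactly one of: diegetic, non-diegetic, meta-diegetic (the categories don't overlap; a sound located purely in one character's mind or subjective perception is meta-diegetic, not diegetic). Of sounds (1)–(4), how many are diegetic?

2

(1) a remembered line, private to Ozan — not present in the room, not audible to Amara → meta-diegetic.
Sound (2): on-screen dialogue — Ozan speaks and Amara is there to hear, so diegetic.
(3) a character is playing an upright piano on screen → diegetic.
(4) score with no on-screen or off-screen source; it exists for the audience alone → non-diegetic.
So 2 of the 4 are diegetic: (2), (3).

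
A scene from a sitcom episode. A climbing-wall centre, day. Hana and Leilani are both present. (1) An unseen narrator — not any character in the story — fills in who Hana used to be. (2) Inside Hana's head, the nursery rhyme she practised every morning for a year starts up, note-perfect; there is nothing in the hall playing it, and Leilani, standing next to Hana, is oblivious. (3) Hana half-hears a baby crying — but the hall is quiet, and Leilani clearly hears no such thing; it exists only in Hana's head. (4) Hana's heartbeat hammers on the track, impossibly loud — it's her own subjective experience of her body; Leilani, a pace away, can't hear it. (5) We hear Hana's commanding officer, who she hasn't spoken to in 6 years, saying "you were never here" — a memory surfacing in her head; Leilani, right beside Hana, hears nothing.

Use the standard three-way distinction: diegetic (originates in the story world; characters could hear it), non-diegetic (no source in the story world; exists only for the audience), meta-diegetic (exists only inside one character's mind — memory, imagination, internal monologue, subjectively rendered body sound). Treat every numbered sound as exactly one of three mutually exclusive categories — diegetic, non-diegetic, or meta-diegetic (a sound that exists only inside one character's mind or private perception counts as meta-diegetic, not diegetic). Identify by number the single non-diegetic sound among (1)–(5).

(1) is non-diegetic: the narrator exists outside the story world, addressing only the audience.
Sound (2): remembered music, private to Hana — Leilani is oblivious because it isn't in the room, so meta-diegetic.
Sound (3): subjective to Hana: the hall is silent and Leilani hears nothing, so meta-diegetic.
(4) is meta-diegetic: a subjective body sound — Hana's private perception, inaudible to Leilani.
Sound (5): it's Hana's recollection rendered as sound; the other character can't hear it, so meta-diegetic.
Only (1) is non-diegetic.

1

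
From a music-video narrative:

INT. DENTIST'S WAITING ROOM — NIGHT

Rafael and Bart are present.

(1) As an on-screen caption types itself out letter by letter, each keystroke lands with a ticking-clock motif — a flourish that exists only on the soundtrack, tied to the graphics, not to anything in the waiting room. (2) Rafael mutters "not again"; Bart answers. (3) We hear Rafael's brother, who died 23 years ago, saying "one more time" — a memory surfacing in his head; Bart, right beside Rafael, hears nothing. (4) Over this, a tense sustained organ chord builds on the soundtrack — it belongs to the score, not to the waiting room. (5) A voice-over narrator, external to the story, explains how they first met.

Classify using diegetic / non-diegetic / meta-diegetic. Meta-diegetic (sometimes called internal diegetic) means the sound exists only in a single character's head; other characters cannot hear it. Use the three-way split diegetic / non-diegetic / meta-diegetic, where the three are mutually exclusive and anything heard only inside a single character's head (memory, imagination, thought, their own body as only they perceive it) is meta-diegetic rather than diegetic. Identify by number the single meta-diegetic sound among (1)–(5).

3

(1) it accompanies on-screen graphics, not anything inside the story world → non-diegetic.
Sound (2): on-screen dialogue — Rafael speaks and Bart is there to hear, so diegetic.
(3) the voice is a memory playing only inside Rafael's mind; Bart can't hear it → meta-diegetic.
(4) is non-diegetic: it has no source in the story world and no character can hear it — it's underscore.
(5) is non-diegetic: external voice-over — not a character, not heard by anyone in the scene.
Only (3) is meta-diegetic.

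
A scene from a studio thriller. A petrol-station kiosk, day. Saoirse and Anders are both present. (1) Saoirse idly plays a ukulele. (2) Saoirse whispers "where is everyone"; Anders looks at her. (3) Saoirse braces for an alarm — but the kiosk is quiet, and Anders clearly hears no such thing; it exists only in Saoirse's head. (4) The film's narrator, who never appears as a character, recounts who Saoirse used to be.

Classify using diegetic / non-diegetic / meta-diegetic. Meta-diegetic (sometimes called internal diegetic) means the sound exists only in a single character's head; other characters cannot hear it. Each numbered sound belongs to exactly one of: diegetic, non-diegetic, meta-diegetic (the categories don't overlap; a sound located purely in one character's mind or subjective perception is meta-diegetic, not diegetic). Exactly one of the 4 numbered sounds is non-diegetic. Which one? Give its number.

(1) is diegetic: the instrument and the performer are both in the scene.
(2) on-screen dialogue — Saoirse speaks and Anders is there to hear → diegetic.
Sound (3): the sound is imagined by Saoirse; nothing in the story world is producing it and Anders can't hear it, so meta-diegetic.
(4) the narrator exists outside the story world, addressing only the audience → non-diegetic.
Only (4) is non-diegetic.

4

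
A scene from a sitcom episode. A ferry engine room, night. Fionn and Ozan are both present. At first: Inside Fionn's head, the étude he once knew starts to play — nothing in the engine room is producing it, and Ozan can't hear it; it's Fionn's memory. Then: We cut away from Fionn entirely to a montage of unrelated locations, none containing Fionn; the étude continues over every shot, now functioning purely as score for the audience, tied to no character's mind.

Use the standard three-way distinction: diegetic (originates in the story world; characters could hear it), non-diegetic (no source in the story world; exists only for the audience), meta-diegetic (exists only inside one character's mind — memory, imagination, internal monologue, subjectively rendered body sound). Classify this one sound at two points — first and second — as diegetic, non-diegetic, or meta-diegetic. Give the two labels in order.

First: the music lives inside Fionn's mind alone; Ozan can't hear it → meta-diegetic.
Second: once it plays over shots Fionn isn't in, detached from any character's subjectivity, it's conventional underscore → non-diegetic.

meta-diegetic, non-diegetic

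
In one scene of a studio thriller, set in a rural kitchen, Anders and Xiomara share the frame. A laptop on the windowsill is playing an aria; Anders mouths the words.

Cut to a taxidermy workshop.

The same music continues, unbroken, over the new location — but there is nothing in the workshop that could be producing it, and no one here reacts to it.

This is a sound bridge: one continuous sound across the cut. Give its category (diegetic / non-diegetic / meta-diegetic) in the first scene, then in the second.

diegetic, non-diegetic

Scene one: a laptop is an on-screen source and Anders reacts to it → diegetic.
Scene two: there is no source in the workshop and no one hears it — it's now underscore → non-diegetic.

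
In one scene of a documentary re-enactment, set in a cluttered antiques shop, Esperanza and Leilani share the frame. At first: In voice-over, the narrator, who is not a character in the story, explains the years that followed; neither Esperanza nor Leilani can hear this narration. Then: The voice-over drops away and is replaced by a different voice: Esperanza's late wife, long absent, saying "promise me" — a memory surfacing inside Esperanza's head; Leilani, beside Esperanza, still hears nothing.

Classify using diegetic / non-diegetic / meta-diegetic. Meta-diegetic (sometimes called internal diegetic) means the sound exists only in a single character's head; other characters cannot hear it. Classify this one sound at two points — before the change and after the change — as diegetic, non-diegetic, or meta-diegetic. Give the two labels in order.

Before the change: the external narrator addresses only the audience — outside the story world → non-diegetic.
After the change: the replacement voice is a memory inside Esperanza's mind specifically → meta-diegetic.

non-diegetic, meta-diegetic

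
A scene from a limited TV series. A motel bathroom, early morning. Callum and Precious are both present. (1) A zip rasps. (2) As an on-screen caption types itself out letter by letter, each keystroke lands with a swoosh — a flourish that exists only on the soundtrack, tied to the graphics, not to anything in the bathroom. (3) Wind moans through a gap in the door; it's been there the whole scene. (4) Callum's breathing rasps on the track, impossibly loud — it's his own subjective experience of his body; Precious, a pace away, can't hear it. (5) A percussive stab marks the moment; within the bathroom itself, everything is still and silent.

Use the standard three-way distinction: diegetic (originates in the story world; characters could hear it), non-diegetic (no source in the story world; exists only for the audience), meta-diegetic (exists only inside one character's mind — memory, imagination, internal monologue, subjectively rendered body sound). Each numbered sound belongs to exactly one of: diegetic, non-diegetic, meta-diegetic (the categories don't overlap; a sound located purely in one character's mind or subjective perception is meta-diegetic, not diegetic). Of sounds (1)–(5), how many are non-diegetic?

(1) is diegetic: a zip is a real object/event in the scene's world.
(2) it accompanies on-screen graphics, not anything inside the story world → non-diegetic.
(3) wind is part of the location's real environment → diegetic.
(4) it's Callum's internal bodily sensation rendered as sound; only Callum 'hears' it → meta-diegetic.
(5) is non-diegetic: an editorial stinger — it belongs to the cut, not the story world.
Non-diegetic: (2), (5) — that's 2.

2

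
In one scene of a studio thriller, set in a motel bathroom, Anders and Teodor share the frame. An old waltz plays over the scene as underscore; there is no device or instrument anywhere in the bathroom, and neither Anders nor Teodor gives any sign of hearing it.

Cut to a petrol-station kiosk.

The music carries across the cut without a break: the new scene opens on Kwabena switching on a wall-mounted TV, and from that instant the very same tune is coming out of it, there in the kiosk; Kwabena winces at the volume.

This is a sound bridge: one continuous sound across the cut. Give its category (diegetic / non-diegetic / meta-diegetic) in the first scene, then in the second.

non-diegetic, diegetic

Scene one: there's no in-world source anywhere and no character hears it — underscore for the audience only → non-diegetic.
Scene two: once Kwabena turns on a wall-mounted TV, the music has a real source in the story world and Kwabena reacts to it → diegetic.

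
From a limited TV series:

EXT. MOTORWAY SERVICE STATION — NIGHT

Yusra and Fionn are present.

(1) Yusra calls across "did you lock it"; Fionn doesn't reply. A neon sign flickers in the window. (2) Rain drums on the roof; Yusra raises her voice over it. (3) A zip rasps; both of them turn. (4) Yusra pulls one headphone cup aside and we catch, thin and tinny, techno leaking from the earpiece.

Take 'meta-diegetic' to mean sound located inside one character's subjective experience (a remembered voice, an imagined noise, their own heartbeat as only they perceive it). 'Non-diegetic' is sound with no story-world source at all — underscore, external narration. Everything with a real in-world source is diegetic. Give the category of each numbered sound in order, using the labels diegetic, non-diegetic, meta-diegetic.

diegetic, diegetic, diegetic, diegetic

(1) spoken by a character present in the story world → diegetic.
(2) is diegetic: it's the actual ambient sound of the location.
(3) is diegetic: the sound comes from a zip physically present in the location.
Sound (4): the earpiece is a real device on Yusra's head — source music, so diegetic.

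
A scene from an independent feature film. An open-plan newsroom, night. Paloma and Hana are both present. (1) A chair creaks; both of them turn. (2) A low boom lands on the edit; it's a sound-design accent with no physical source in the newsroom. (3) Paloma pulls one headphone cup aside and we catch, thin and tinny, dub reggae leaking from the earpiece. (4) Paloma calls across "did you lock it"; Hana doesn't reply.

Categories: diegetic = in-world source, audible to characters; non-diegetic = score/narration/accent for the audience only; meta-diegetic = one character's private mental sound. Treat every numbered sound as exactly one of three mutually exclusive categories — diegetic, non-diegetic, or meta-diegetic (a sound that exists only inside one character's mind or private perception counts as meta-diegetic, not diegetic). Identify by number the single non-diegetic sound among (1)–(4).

(1) an in-world source (a chair); characters could hear it → diegetic.
Sound (2): it's a sound-design accent with no in-world source; no one in the scene can hear it, so non-diegetic.
(3) is diegetic: it's leaking from a physical pair of headphones in the scene.
Sound (4): Paloma is a character speaking aloud in the scene, so diegetic.
Only (2) is non-diegetic.

2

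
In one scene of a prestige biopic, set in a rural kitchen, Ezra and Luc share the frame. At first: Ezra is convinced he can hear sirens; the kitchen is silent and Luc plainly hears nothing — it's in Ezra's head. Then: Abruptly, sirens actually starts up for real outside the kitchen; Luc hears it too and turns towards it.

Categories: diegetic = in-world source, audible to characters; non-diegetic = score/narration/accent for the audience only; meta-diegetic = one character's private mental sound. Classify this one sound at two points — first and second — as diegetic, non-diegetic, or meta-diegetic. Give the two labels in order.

meta-diegetic, diegetic

First: only Ezra 'hears' it — imagined, in his mind → meta-diegetic.
Second: now there's a real external source and Luc hears it too — in the story world → diegetic.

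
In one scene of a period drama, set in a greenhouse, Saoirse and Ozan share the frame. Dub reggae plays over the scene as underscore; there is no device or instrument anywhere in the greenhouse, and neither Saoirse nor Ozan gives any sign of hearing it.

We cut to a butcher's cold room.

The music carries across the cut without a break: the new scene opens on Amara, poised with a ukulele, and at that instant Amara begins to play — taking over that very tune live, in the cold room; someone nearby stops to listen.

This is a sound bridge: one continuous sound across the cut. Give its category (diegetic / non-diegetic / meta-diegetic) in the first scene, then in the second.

non-diegetic, diegetic

Scene one: there's no in-world source anywhere and no character hears it — underscore for the audience only → non-diegetic.
Scene two: from the moment Amara starts playing, the tune is being performed on a ukulele inside the story world and another character hears it → diegetic.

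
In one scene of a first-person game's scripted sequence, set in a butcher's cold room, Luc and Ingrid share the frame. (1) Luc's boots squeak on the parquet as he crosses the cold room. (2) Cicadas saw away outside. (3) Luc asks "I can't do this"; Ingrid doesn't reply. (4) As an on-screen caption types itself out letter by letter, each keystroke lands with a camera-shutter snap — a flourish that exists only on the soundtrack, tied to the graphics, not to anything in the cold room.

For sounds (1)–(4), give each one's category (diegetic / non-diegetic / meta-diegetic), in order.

diegetic, diegetic, diegetic, non-diegetic

(1) is diegetic: a character's body making contact with the set — an in-world sound.
Sound (2): cicadas is part of the location's real environment, so diegetic.
Sound (3): spoken by a character present in the story world, so diegetic.
Sound (4): it accompanies on-screen graphics, not anything inside the story world, so non-diegetic.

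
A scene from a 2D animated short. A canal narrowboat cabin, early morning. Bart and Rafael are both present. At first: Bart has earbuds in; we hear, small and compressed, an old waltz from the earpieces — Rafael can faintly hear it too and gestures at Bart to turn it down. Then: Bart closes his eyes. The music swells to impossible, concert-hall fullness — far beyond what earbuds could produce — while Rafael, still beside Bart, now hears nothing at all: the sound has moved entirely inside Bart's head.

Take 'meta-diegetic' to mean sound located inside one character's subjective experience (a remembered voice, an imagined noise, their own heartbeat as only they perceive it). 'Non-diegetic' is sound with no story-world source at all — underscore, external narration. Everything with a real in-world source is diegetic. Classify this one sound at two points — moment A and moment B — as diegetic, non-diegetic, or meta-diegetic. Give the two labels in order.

Moment A: the earbuds are a physical source both characters can hear → diegetic.
Moment B: the music now exists only as Bart's subjective experience; Rafael can no longer hear it → meta-diegetic.

diegetic, meta-diegetic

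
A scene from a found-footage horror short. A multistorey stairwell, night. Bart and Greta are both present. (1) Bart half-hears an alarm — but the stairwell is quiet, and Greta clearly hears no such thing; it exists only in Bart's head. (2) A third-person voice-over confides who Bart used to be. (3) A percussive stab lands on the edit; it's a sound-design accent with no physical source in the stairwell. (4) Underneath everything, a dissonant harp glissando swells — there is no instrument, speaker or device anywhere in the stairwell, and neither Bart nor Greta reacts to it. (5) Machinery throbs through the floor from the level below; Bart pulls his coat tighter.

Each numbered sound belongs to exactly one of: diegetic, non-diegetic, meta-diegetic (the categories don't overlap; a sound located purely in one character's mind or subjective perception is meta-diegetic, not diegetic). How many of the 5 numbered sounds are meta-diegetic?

(1) Bart alone 'hears' it — an imagined sound, not present in the space → meta-diegetic.
(2) the narrator exists outside the story world, addressing only the audience → non-diegetic.
Sound (3): an editorial stinger — it belongs to the cut, not the story world, so non-diegetic.
(4) is non-diegetic: score with no on-screen or off-screen source; it exists for the audience alone.
Sound (5): ambient/room sound belonging to the story's physical space, so diegetic.
So 1 of the 5 is meta-diegetic: (1).

1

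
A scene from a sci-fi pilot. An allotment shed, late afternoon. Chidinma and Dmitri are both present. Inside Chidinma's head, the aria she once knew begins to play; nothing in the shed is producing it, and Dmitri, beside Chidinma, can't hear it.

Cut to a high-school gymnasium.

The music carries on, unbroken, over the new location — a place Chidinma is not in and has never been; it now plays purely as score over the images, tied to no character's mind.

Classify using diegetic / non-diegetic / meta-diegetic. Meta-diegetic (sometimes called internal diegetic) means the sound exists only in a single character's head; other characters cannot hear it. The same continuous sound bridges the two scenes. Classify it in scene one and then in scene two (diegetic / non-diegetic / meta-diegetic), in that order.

Scene one: the music exists only inside Chidinma's mind; Dmitri can't hear it → meta-diegetic.
Scene two: it's detached from Chidinma entirely and plays over unrelated images with no in-world source — conventional underscore → non-diegetic.

meta-diegetic, non-diegetic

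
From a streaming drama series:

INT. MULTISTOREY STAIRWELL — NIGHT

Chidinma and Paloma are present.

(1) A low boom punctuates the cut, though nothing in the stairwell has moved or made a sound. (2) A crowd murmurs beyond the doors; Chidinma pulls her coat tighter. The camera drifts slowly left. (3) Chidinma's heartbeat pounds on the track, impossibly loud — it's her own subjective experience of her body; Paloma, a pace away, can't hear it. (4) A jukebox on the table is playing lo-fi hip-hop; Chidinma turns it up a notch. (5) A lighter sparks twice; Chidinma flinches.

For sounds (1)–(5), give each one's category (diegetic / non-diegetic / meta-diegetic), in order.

Sound (1): it's a sound-design accent with no in-world source; no one in the scene can hear it, so non-diegetic.
(2) it's the actual ambient sound of the location → diegetic.
(3) a subjective body sound — Chidinma's private perception, inaudible to Paloma → meta-diegetic.
(4) is diegetic: the music comes from an on-screen device that Chidinma responds to.
(5) the sound comes from a lighter physically present in the location → diegetic.

non-diegetic, diegetic, meta-diegetic, diegetic, diegetic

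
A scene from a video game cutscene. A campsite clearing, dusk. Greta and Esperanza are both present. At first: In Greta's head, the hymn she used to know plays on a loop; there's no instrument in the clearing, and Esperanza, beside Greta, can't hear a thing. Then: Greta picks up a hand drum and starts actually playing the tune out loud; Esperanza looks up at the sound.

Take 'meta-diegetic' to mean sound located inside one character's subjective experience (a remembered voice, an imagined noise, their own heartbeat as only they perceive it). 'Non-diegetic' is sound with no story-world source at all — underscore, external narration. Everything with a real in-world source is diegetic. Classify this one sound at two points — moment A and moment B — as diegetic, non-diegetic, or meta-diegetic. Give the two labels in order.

meta-diegetic, diegetic

Moment A: the tune exists only as Greta's private memory; Esperanza can't hear it → meta-diegetic.
Moment B: Greta is now producing it live on a hand drum, in the room, and Esperanza hears it → diegetic.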